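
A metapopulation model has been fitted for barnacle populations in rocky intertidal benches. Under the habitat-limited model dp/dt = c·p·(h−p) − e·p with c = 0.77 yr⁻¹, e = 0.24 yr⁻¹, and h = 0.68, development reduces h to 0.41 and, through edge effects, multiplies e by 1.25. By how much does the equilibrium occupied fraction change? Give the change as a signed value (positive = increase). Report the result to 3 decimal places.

-0.348

Before: p* = h − e/c = 0.68 − 0.24/0.77 = 0.68 − 0.3117 = 0.3683.
After: c = 0.77, e = 0.3, h = 0.41; p* = 0.41 − 0.3/0.77 = 0.0204.
Δp* = 0.0204 − 0.3683 = -0.3479.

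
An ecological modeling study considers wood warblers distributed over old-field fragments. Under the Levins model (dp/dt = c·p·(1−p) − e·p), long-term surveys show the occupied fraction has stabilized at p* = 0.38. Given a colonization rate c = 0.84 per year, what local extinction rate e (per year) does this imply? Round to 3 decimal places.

At equilibrium c(1−p*) = e.
e = 0.84 × (1 − 0.38) = 0.84 × 0.6200 = 0.5208.

0.521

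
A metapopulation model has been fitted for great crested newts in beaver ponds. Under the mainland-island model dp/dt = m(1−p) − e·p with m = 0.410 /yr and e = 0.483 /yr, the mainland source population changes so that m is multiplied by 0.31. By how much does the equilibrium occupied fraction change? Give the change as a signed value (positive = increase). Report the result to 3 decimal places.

-0.251

Before: p* = 0.410/(0.410+0.483) = 0.4591.
After: m = 0.1271, e = 0.483; p* = 0.1271/0.6101 = 0.2083.
Δp* = 0.2083 − 0.4591 = -0.2508.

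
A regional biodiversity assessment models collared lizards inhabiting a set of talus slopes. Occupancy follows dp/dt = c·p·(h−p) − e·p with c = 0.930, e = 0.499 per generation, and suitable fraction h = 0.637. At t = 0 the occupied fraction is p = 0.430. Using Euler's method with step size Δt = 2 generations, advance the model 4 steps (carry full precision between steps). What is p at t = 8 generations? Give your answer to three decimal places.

Update rule: p ← p + [c·p·(h−p) − e·p]·Δt with Δt = 2.
p: 0.43000 → 0.16642  (Δp = -0.26358)
p: 0.16642 → 0.14600  (Δp = -0.02042)
p: 0.14600 → 0.13363  (Δp = -0.01237)
p: 0.13363 → 0.12538  (Δp = -0.00825)

0.125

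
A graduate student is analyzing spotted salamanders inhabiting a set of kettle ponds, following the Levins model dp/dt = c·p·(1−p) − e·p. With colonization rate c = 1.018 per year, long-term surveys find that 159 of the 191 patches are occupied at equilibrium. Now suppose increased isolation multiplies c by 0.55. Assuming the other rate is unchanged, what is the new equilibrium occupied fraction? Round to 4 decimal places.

0.6954

Observed p* = 159/191 = 0.83246.
Balance c(1−p*) = e gives e = 1.018×(1 − 0.83246) = 0.17056.
New p* = 1 − e/c = 1 − 0.17056/0.55990 = 0.69537.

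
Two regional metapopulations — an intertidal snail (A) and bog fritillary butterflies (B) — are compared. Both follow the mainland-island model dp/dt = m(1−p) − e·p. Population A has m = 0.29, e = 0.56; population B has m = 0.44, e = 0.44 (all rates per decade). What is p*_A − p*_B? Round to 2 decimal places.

A: p*_A = m/(m+e) = 0.29/0.8500 = 0.3412.
B: p*_B = 0.44/0.8800 = 0.5000.
p*_A − p*_B = 0.3412 − 0.5000 = -0.1588.

-0.16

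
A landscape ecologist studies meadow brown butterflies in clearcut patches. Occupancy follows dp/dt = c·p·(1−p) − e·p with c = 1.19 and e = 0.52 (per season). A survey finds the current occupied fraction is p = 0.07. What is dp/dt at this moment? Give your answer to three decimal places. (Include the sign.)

0.041

Colonization term: c·p·(1−p) = 1.19×0.07×0.9300 = 0.07747.
Extinction term: e·p = 0.03640.
dp/dt = 0.07747 − 0.03640 = 0.04107.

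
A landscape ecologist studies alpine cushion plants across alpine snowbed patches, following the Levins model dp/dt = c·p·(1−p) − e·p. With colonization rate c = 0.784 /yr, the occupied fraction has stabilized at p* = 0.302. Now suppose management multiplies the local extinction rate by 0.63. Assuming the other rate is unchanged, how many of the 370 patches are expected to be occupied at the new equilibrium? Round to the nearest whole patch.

Balance c(1−p*) = e gives e = 0.784×(1 − 0.30200) = 0.54723.
New p* = 1 − e/c = 1 − 0.34475/0.78400 = 0.56027.
Expected occupied = 370 × 0.56027 = 207.30 ≈ 207.

207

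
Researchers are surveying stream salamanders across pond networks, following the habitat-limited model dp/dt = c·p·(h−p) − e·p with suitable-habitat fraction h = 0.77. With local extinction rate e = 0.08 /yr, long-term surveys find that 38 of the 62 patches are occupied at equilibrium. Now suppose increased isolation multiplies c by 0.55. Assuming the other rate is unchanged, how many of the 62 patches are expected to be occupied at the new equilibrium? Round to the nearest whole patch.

Observed p* = 38/62 = 0.61290.
Balance c(h−p*) = e gives c = e/(0.77 − 0.61290) = 0.08/0.15710 = 0.50923.
New p* = 0.77 − e/c = 0.77 − 0.08000/0.28008 = 0.48437.
Expected occupied = 62 × 0.48437 = 30.03 ≈ 30.

30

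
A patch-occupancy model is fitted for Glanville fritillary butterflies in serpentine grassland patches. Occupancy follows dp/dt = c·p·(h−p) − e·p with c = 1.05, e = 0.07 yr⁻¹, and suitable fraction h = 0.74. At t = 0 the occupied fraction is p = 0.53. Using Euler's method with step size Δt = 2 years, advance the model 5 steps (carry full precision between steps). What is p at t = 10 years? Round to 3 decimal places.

0.674

Update rule: p ← p + [c·p·(h−p) − e·p]·Δt with Δt = 2.
p: 0.53000 → 0.68953  (Δp = +0.15953)
p: 0.68953 → 0.66608  (Δp = -0.02345)
p: 0.66608 → 0.67623  (Δp = +0.01015)
p: 0.67623 → 0.67212  (Δp = -0.00411)
p: 0.67212 → 0.67383  (Δp = +0.00172)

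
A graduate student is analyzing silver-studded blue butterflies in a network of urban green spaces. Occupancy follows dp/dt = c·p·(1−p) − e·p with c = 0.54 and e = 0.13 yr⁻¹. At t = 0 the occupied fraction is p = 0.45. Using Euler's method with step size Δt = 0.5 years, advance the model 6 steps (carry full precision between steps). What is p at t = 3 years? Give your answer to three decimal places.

Update rule: p ← p + [c·p·(1−p) − e·p]·Δt with Δt = 0.5.
t = 0.5: p = 0.45000 + (+0.03758) = 0.48758
t = 1: p = 0.48758 + (+0.03577) = 0.52334
t = 1.5: p = 0.52334 + (+0.03334) = 0.55668
t = 2: p = 0.55668 + (+0.03045) = 0.58713
t = 2.5: p = 0.58713 + (+0.02729) = 0.61441
t = 3: p = 0.61441 + (+0.02403) = 0.63844

0.638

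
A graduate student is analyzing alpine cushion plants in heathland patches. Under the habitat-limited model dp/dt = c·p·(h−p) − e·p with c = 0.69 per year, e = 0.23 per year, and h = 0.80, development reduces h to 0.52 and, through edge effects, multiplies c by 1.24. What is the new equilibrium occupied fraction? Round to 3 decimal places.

Before: p* = h − e/c = 0.80 − 0.23/0.69 = 0.80 − 0.3333 = 0.4667.
After: c = 0.8556, e = 0.23, h = 0.52; p* = 0.52 − 0.23/0.8556 = 0.2512.

0.251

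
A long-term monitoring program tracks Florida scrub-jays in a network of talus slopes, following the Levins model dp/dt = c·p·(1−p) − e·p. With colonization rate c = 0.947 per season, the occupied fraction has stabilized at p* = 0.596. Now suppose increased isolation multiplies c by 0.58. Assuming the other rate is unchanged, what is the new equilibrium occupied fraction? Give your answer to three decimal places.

Balance c(1−p*) = e gives e = 0.947×(1 − 0.59600) = 0.38259.
New p* = 1 − e/c = 1 − 0.38259/0.54926 = 0.30344.

0.303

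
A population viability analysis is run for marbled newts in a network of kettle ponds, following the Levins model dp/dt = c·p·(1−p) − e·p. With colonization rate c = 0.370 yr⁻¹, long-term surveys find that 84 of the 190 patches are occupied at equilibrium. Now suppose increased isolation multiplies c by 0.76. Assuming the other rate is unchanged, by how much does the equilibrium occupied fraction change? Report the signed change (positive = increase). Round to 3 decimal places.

-0.176

Observed p* = 84/190 = 0.44211.
Balance c(1−p*) = e gives e = 0.370×(1 − 0.44211) = 0.20642.
New p* = 1 − e/c = 1 − 0.20642/0.28120 = 0.26593.
Δp* = 0.26593 − 0.44211 = -0.17618.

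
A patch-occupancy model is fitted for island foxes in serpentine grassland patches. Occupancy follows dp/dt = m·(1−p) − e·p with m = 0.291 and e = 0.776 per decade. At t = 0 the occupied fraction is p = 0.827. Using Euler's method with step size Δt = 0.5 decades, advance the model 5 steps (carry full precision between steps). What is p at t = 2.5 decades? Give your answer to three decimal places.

0.285

Update rule: p ← p + [m·(1−p) − e·p]·Δt with Δt = 0.5.
step 1: Δp = -0.29570, p = 0.53130
step 2: Δp = -0.13795, p = 0.39335
step 3: Δp = -0.06435, p = 0.32900
step 4: Δp = -0.03002, p = 0.29898
step 5: Δp = -0.01400, p = 0.28497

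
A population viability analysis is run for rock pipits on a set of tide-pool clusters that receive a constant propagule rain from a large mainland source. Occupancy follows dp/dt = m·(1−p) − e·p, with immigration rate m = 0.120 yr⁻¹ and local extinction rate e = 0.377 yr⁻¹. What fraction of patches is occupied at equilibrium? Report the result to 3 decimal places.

At equilibrium the propagule rain into empty patches balances local extinction: m(1−p*) = e·p*.
p* = m/(m+e) = 0.120/(0.120+0.377) = 0.120/0.4970 = 0.2414.

0.241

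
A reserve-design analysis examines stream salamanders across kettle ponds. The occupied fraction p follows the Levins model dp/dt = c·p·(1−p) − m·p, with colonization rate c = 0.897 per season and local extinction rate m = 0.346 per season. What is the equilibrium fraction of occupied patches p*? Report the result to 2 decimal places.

0.61

Setting dp/dt = 0 and dividing through by p* gives c·(1−p*) = m.
So p* = 1 − m/c = 1 − 0.346/0.897 = 1 − 0.3857 = 0.6143.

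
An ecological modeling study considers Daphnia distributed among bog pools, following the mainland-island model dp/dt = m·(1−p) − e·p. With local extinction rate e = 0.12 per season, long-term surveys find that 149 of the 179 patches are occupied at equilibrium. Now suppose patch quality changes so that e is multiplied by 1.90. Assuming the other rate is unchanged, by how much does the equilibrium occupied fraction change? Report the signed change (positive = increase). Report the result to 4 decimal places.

-0.1091

Observed p* = 149/179 = 0.83240.
Balance m(1−p*) = e·p* gives m = e·p*/(1−p*) = 0.12×0.83240/0.16760 = 0.59599.
New p* = m/(m+e) = 0.59599/(0.59599+0.22800) = 0.72330.
Δp* = 0.72330 − 0.83240 = -0.10910.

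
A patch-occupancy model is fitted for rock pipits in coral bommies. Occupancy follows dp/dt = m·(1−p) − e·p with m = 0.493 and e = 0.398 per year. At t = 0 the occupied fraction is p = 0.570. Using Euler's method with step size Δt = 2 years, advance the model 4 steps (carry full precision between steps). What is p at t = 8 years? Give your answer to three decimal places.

Update rule: p ← p + [m·(1−p) − e·p]·Δt with Δt = 2.
p: 0.57000 → 0.54026  (Δp = -0.02974)
p: 0.54026 → 0.56352  (Δp = +0.02326)
p: 0.56352 → 0.54533  (Δp = -0.01819)
p: 0.54533 → 0.55955  (Δp = +0.01422)

0.560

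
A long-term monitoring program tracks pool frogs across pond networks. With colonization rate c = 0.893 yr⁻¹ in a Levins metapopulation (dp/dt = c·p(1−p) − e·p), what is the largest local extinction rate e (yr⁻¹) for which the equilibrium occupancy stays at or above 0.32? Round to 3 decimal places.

1 − e/c ≥ 0.32 ⇒ e ≤ c(1 − 0.32) = 0.893 × 0.6800.
e_max = 0.6072.

0.607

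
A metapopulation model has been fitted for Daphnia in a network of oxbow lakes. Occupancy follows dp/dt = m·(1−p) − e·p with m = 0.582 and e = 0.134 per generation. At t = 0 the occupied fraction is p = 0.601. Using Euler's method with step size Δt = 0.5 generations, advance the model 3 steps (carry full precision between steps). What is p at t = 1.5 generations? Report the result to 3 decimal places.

Update rule: p ← p + [m·(1−p) − e·p]·Δt with Δt = 0.5.
  1  |  dp/dt·Δt = +0.075842  |  p_1 = 0.676842
  2  |  dp/dt·Δt = +0.048691  |  p_2 = 0.725533
  3  |  dp/dt·Δt = +0.031259  |  p_3 = 0.756792

0.757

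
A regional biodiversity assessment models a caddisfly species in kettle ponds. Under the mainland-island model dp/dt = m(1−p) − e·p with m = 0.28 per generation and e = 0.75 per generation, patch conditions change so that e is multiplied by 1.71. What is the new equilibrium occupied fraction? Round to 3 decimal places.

Before: p* = 0.28/(0.28+0.75) = 0.2718.
After: m = 0.28, e = 1.2825; p* = 0.28/1.5625 = 0.1792.

0.179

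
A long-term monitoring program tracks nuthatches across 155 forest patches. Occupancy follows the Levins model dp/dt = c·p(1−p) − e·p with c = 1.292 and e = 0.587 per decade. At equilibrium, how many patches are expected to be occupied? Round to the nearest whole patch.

p* = 1 − e/c = 1 − 0.587/1.292 = 0.5457.
Expected occupied patches = N × p* = 155 × 0.5457 = 84.58 ≈ 85.

85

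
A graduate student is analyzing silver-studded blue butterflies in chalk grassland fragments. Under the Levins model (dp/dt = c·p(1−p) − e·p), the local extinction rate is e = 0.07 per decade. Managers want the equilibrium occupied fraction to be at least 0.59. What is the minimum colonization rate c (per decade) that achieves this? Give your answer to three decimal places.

p* = 1 − e/c ≥ 0.59 requires e/c ≤ 0.4100, i.e. c ≥ e/0.4100.
c_min = 0.07/0.4100 = 0.1707.

0.171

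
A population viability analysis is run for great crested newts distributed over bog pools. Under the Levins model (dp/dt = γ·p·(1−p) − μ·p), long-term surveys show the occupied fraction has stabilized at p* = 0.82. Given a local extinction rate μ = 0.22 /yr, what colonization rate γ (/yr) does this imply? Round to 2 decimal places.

1.22

At equilibrium γ(1−p*) = μ, so γ = μ/(1−p*).
γ = 0.22/(1 − 0.82) = 0.22/0.1800 = 1.2222.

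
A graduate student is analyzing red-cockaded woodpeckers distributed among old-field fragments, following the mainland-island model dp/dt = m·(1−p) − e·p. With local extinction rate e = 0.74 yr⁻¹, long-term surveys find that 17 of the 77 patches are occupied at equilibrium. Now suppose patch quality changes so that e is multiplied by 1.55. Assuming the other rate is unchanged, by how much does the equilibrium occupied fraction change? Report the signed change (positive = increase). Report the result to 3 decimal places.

Observed p* = 17/77 = 0.22078.
Balance m(1−p*) = e·p* gives m = e·p*/(1−p*) = 0.74×0.22078/0.77922 = 0.20967.
New p* = m/(m+e) = 0.20967/(0.20967+1.14700) = 0.15455.
Δp* = 0.15455 − 0.22078 = -0.06623.

-0.066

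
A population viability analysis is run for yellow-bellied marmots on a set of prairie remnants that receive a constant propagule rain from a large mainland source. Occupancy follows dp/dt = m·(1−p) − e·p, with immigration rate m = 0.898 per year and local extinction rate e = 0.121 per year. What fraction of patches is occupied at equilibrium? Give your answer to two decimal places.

Setting dp/dt = 0: m − m·p* = e·p*, so m = (m+e)·p*.
p* = m/(m+e) = 0.898/(0.898+0.121) = 0.898/1.0190 = 0.8813.

0.88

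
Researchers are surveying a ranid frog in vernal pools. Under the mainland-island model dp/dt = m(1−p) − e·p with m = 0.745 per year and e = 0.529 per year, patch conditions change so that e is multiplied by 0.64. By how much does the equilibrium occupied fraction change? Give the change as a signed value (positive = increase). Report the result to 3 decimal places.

Before: p* = 0.745/(0.745+0.529) = 0.5848.
After: m = 0.745, e = 0.33856; p* = 0.745/1.0836 = 0.6875.
Δp* = 0.6875 − 0.5848 = +0.1028.

0.103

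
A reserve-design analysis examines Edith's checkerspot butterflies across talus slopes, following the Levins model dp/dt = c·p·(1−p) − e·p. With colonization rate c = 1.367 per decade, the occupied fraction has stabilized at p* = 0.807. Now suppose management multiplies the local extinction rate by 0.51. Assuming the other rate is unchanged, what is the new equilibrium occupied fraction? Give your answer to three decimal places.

0.902

Balance c(1−p*) = e gives e = 1.367×(1 − 0.80700) = 0.26383.
New p* = 1 − e/c = 1 − 0.13455/1.36700 = 0.90157.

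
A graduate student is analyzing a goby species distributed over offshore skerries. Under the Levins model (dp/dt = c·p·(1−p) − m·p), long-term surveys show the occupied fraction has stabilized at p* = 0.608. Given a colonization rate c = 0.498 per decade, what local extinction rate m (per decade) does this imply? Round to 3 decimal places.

0.195

At equilibrium c(1−p*) = m.
m = 0.498 × (1 − 0.608) = 0.498 × 0.3920 = 0.1952.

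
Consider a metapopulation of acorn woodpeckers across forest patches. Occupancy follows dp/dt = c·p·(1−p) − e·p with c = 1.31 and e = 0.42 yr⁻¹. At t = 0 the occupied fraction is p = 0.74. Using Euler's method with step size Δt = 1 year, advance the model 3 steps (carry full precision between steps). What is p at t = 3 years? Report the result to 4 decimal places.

0.6794

Update rule: p ← p + [c·p·(1−p) − e·p]·Δt with Δt = 1.
  1  |  dp/dt·Δt = -0.058756  |  p_1 = 0.681244
  2  |  dp/dt·Δt = -0.001655  |  p_2 = 0.679589
  3  |  dp/dt·Δt = -0.000178  |  p_3 = 0.679411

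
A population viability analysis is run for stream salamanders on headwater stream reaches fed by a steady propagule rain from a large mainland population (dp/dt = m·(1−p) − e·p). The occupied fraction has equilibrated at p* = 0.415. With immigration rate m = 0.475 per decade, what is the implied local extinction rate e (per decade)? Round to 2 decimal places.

0.67

At equilibrium m(1−p*) = e·p*, so e = m(1−p*)/p*.
e = 0.475 × 0.5850 / 0.415 = 0.6696.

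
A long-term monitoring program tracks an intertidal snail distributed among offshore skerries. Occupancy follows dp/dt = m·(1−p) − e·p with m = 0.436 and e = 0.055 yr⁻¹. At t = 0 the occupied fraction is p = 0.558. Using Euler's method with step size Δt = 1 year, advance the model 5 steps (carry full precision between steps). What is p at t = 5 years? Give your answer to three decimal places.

Update rule: p ← p + [m·(1−p) − e·p]·Δt with Δt = 1.
p: 0.55800 → 0.72002  (Δp = +0.16202)
p: 0.72002 → 0.80249  (Δp = +0.08247)
p: 0.80249 → 0.84447  (Δp = +0.04198)
p: 0.84447 → 0.86583  (Δp = +0.02137)
p: 0.86583 → 0.87671  (Δp = +0.01088)

0.877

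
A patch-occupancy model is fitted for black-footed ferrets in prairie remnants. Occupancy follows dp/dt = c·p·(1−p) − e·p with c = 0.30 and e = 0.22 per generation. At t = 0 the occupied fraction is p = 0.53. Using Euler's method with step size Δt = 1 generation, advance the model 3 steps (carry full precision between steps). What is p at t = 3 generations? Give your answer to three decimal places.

0.430

Update rule: p ← p + [c·p·(1−p) − e·p]·Δt with Δt = 1.
  1  |  dp/dt·Δt = -0.041870  |  p_1 = 0.488130
  2  |  dp/dt·Δt = -0.032431  |  p_2 = 0.455699
  3  |  dp/dt·Δt = -0.025843  |  p_3 = 0.429857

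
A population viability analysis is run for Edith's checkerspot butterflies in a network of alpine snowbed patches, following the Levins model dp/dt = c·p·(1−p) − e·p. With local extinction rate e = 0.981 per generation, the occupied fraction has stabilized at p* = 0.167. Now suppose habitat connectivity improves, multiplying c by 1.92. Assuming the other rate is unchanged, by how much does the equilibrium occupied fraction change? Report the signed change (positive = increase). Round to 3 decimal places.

0.399

Balance c(1−p*) = e gives c = e/(1 − 0.16700) = 0.981/0.83300 = 1.17767.
New p* = 1 − e/c = 1 − 0.98100/2.26113 = 0.56615.
Δp* = 0.56615 − 0.16700 = +0.39915.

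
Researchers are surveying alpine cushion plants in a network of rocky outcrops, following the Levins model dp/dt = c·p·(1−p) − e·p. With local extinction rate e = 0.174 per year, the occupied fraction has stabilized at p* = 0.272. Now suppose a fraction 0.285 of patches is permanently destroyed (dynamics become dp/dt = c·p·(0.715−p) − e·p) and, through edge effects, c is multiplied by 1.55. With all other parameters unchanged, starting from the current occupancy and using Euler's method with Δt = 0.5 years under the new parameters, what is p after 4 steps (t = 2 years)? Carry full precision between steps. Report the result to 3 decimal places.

0.267

Balance c(1−p*) = e gives c = e/(1 − 0.27200) = 0.174/0.72800 = 0.23901.
Starting from p₀ = 0.27200; update p ← p + (dp/dt)·Δt with the new parameters.
step 1: Δp = -0.00134, p = 0.27066
step 2: Δp = -0.00127, p = 0.26939
step 3: Δp = -0.00120, p = 0.26819
step 4: Δp = -0.00114, p = 0.26705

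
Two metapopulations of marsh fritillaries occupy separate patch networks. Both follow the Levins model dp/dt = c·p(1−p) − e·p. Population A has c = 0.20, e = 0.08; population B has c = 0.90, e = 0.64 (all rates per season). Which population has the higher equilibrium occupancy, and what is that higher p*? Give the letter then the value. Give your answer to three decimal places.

A: p*_A = 1 − 0.08/0.20 = 0.6000.
B: p*_B = 1 − 0.64/0.90 = 0.2889.
A is higher at 0.6000.

A, 0.600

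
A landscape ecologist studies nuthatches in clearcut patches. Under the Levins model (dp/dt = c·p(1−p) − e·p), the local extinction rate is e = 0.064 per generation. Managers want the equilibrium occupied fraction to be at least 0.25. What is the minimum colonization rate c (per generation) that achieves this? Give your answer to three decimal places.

p* = 1 − e/c ≥ 0.25 requires e/c ≤ 0.7500, i.e. c ≥ e/0.7500.
c_min = 0.064/0.7500 = 0.0853.

0.085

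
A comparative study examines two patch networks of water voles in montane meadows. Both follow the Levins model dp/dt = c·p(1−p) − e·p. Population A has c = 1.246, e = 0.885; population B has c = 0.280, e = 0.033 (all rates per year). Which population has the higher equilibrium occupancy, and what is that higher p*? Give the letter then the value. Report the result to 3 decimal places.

B, 0.882

A: p*_A = 1 − 0.885/1.246 = 0.2897.
B: p*_B = 1 − 0.033/0.280 = 0.8821.
B is higher at 0.8821.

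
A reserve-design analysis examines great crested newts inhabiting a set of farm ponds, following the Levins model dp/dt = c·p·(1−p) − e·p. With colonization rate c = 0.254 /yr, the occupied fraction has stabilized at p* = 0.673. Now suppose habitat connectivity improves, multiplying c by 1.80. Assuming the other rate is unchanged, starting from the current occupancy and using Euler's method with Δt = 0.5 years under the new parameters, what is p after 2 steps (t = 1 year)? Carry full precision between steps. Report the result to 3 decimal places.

0.715

Balance c(1−p*) = e gives e = 0.254×(1 − 0.67300) = 0.08306.
Starting from p₀ = 0.67300; update p ← p + (dp/dt)·Δt with the new parameters.
t = 0.5: p = 0.67300 + (+0.02236) = 0.69536
t = 1: p = 0.69536 + (+0.01955) = 0.71491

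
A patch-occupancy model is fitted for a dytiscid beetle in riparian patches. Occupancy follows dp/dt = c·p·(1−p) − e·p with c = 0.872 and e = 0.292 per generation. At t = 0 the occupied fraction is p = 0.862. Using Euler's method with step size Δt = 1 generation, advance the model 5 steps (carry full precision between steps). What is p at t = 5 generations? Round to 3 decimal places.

0.666

Update rule: p ← p + [c·p·(1−p) − e·p]·Δt with Δt = 1.
p: 0.86200 → 0.71403  (Δp = -0.14797)
p: 0.71403 → 0.68359  (Δp = -0.03044)
p: 0.68359 → 0.67259  (Δp = -0.01100)
p: 0.67259 → 0.66822  (Δp = -0.00437)
p: 0.66822 → 0.66642  (Δp = -0.00180)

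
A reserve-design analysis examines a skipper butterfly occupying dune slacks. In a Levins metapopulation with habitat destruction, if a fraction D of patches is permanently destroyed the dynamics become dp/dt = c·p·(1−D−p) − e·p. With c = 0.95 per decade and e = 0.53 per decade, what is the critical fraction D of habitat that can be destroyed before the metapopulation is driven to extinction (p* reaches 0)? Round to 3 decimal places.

The nontrivial equilibrium is p* = (1−D) − e/c; extinction occurs when this hits zero.
So D_crit = 1 − e/c = 1 − 0.53/0.95 = 1 − 0.5579 = 0.4421.
This equals the undisturbed p*, a classic result of Lande's extension.

0.442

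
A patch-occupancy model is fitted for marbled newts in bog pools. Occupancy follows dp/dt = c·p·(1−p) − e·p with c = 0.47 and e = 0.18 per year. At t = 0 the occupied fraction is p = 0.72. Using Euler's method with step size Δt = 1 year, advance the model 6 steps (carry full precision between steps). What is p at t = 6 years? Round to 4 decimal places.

Update rule: p ← p + [c·p·(1−p) − e·p]·Δt with Δt = 1.
  1  |  dp/dt·Δt = -0.034848  |  p_1 = 0.685152
  2  |  dp/dt·Δt = -0.021940  |  p_2 = 0.663212
  3  |  dp/dt·Δt = -0.014398  |  p_3 = 0.648814
  4  |  dp/dt·Δt = -0.009695  |  p_4 = 0.639119
  5  |  dp/dt·Δt = -0.006638  |  p_5 = 0.632481
  6  |  dp/dt·Δt = -0.004596  |  p_6 = 0.627886

0.6279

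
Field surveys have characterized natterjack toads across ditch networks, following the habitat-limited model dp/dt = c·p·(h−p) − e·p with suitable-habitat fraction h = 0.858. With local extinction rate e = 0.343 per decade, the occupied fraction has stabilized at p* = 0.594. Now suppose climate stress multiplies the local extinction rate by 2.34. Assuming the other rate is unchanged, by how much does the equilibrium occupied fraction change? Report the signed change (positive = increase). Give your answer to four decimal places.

-0.3538

Balance c(h−p*) = e gives c = e/(0.858 − 0.59400) = 0.343/0.26400 = 1.29924.
New p* = 0.858 − e/c = 0.858 − 0.80262/1.29924 = 0.24024.
Δp* = 0.24024 − 0.59400 = -0.35376.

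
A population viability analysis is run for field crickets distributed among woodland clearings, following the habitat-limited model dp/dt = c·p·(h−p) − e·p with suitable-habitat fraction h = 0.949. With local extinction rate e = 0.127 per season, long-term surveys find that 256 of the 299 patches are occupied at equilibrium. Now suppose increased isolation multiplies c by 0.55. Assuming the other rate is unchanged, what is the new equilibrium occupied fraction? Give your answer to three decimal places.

0.780

Observed p* = 256/299 = 0.85619.
Balance c(h−p*) = e gives c = e/(0.949 − 0.85619) = 0.127/0.09281 = 1.36839.
New p* = 0.949 − e/c = 0.949 − 0.12700/0.75261 = 0.78025.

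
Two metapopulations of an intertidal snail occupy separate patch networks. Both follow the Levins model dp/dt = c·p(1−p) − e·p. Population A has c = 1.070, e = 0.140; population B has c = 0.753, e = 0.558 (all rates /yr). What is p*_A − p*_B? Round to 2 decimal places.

0.61

A: p*_A = 1 − 0.140/1.070 = 0.8692.
B: p*_B = 1 − 0.558/0.753 = 0.2590.
p*_A − p*_B = 0.8692 − 0.2590 = 0.6102.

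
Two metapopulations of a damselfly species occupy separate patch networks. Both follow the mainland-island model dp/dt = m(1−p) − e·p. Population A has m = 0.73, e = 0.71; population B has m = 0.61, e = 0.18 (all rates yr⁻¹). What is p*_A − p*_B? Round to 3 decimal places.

-0.265

A: p*_A = m/(m+e) = 0.73/1.4400 = 0.5069.
B: p*_B = 0.61/0.7900 = 0.7722.
p*_A − p*_B = 0.5069 − 0.7722 = -0.2652.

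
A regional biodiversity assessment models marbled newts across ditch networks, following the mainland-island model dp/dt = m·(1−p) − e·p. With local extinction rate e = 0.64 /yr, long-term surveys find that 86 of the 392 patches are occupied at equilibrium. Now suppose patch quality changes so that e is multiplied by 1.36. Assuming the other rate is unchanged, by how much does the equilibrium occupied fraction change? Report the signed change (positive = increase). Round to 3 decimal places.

-0.048

Observed p* = 86/392 = 0.21939.
Balance m(1−p*) = e·p* gives m = e·p*/(1−p*) = 0.64×0.21939/0.78061 = 0.17987.
New p* = m/(m+e) = 0.17987/(0.17987+0.87040) = 0.17126.
Δp* = 0.17126 − 0.21939 = -0.04813.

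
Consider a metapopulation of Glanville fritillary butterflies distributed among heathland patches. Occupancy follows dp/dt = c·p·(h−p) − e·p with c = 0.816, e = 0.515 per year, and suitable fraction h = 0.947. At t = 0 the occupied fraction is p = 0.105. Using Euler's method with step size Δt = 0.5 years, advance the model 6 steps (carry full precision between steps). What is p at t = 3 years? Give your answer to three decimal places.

Update rule: p ← p + [c·p·(h−p) − e·p]·Δt with Δt = 0.5.
step 1: Δp = +0.00903, p = 0.11403
step 2: Δp = +0.00939, p = 0.12342
step 3: Δp = +0.00969, p = 0.13312
step 4: Δp = +0.00993, p = 0.14304
step 5: Δp = +0.01009, p = 0.15313
step 6: Δp = +0.01017, p = 0.16330

0.163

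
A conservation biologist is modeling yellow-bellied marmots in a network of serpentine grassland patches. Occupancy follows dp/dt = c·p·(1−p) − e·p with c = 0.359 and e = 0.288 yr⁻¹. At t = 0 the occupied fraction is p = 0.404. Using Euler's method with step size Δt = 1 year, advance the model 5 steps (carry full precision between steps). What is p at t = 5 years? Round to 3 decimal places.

Update rule: p ← p + [c·p·(1−p) − e·p]·Δt with Δt = 1.
p: 0.40400 → 0.37409  (Δp = -0.02991)
p: 0.37409 → 0.35041  (Δp = -0.02368)
p: 0.35041 → 0.33121  (Δp = -0.01920)
p: 0.33121 → 0.31534  (Δp = -0.01587)
p: 0.31534 → 0.30203  (Δp = -0.01331)

0.302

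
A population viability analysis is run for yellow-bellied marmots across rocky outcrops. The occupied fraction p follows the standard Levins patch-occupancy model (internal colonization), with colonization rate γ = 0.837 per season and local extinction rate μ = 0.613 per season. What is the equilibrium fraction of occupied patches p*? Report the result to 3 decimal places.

0.268

At equilibrium, colonization balances extinction: γ·p*·(1−p*) = μ·p*.
So p* = 1 − μ/γ = 1 − 0.613/0.837 = 1 − 0.7324 = 0.2676.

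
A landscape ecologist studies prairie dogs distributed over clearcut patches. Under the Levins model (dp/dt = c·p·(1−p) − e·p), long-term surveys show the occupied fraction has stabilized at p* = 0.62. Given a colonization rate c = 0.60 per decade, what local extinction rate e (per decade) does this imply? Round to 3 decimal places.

0.228

At equilibrium c(1−p*) = e.
e = 0.60 × (1 − 0.62) = 0.60 × 0.3800 = 0.2280.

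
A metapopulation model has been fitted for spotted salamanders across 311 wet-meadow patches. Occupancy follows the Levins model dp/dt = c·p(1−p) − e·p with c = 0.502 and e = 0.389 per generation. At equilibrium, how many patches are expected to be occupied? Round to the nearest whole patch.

p* = 1 − e/c = 1 − 0.389/0.502 = 0.2251.
Expected occupied patches = N × p* = 311 × 0.2251 = 70.01 ≈ 70.

70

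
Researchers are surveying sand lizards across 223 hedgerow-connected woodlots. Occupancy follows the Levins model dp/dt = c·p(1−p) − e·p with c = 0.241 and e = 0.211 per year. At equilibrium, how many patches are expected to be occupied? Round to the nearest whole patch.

28

p* = 1 − e/c = 1 − 0.211/0.241 = 0.1245.
Expected occupied patches = N × p* = 223 × 0.1245 = 27.76 ≈ 28.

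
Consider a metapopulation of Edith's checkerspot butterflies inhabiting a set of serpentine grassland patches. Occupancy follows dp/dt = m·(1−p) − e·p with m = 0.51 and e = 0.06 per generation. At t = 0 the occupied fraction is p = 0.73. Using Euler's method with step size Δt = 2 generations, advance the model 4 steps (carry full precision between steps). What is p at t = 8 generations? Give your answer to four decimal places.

0.8947

Update rule: p ← p + [m·(1−p) − e·p]·Δt with Δt = 2.
step 1: Δp = +0.18780, p = 0.91780
step 2: Δp = -0.02629, p = 0.89151
step 3: Δp = +0.00368, p = 0.89519
step 4: Δp = -0.00052, p = 0.89467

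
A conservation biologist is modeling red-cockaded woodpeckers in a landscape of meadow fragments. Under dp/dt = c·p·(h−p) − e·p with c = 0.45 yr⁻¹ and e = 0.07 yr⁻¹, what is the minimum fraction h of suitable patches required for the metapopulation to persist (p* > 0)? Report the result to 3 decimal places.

p* = h − e/c is positive only when h > e/c.
h_min = e/c = 0.07/0.45 = 0.1556.

0.156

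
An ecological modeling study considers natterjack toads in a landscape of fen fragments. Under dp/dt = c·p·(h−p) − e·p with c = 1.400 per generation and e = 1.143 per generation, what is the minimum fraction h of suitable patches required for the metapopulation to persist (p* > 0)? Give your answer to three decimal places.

0.816

p* = h − e/c is positive only when h > e/c.
h_min = e/c = 1.143/1.400 = 0.8164.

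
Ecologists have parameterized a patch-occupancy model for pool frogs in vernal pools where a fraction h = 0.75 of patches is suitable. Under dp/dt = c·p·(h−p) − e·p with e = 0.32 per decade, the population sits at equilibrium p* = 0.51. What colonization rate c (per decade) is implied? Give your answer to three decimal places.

1.333

At equilibrium c(h−p*) = e, so c = e/(h−p*).
c = 0.32/(0.75 − 0.51) = 0.32/0.2400 = 1.3333.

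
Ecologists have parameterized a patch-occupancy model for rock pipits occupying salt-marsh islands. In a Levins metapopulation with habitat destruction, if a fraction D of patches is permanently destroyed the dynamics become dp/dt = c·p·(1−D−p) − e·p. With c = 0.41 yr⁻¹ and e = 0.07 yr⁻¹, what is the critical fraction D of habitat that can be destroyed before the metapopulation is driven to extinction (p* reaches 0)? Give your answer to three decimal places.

0.829

The nontrivial equilibrium is p* = (1−D) − e/c; extinction occurs when this hits zero.
So D_crit = 1 − e/c = 1 − 0.07/0.41 = 1 − 0.1707 = 0.8293.
This equals the undisturbed p*, a classic result of Lande's extension.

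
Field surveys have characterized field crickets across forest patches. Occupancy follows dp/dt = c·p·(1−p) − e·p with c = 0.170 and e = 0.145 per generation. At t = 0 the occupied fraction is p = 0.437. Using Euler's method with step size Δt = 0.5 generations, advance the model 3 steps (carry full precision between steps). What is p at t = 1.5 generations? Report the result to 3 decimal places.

0.407

Update rule: p ← p + [c·p·(1−p) − e·p]·Δt with Δt = 0.5.
t = 0.5: p = 0.43700 + (-0.01077) = 0.42623
t = 1: p = 0.42623 + (-0.01011) = 0.41612
t = 1.5: p = 0.41612 + (-0.00952) = 0.40660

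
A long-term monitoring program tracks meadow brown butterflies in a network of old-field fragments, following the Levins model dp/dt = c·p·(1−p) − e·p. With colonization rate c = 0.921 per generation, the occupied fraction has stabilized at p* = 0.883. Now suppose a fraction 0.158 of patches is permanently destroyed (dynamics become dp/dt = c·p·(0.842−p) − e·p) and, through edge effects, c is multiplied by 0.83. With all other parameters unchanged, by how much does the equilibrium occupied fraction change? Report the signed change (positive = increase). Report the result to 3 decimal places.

Balance c(1−p*) = e gives e = 0.921×(1 − 0.88300) = 0.10776.
New p* = 0.842 − e/c = 0.842 − 0.10776/0.76443 = 0.70103.
Δp* = 0.70103 − 0.88300 = -0.18197.

-0.182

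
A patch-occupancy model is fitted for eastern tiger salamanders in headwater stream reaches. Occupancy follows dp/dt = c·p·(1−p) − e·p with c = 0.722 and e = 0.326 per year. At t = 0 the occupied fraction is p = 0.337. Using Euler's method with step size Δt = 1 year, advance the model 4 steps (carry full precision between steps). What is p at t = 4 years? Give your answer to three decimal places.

0.496

Update rule: p ← p + [c·p·(1−p) − e·p]·Δt with Δt = 1.
step 1: Δp = +0.05146, p = 0.38846
step 2: Δp = +0.04488, p = 0.43334
step 3: Δp = +0.03602, p = 0.46936
step 4: Δp = +0.02681, p = 0.49617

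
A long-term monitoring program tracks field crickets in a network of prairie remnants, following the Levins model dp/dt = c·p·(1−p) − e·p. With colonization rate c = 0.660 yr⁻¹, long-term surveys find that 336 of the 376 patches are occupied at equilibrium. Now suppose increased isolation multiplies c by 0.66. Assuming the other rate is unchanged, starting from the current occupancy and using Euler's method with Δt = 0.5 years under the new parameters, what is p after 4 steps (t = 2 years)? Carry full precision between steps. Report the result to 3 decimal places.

Observed p* = 336/376 = 0.89362.
Balance c(1−p*) = e gives e = 0.660×(1 − 0.89362) = 0.07021.
Starting from p₀ = 0.89362; update p ← p + (dp/dt)·Δt with the new parameters.
  1  |  dp/dt·Δt = -0.010666  |  p_1 = 0.882951
  2  |  dp/dt·Δt = -0.008488  |  p_2 = 0.874463
  3  |  dp/dt·Δt = -0.006790  |  p_3 = 0.867673
  4  |  dp/dt·Δt = -0.005454  |  p_4 = 0.862219

0.862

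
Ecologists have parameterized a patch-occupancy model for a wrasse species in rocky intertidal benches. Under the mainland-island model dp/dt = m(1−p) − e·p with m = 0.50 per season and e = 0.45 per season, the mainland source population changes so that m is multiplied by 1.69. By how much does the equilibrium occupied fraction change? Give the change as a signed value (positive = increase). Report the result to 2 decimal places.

0.13

Before: p* = 0.50/(0.50+0.45) = 0.5263.
After: m = 0.845, e = 0.45; p* = 0.845/1.2950 = 0.6525.
Δp* = 0.6525 − 0.5263 = +0.1262.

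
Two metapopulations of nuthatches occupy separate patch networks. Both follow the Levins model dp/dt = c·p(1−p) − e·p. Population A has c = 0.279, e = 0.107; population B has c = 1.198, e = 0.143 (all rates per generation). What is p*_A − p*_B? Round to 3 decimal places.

A: p*_A = 1 − 0.107/0.279 = 0.6165.
B: p*_B = 1 − 0.143/1.198 = 0.8806.
p*_A − p*_B = 0.6165 − 0.8806 = -0.2641.

-0.264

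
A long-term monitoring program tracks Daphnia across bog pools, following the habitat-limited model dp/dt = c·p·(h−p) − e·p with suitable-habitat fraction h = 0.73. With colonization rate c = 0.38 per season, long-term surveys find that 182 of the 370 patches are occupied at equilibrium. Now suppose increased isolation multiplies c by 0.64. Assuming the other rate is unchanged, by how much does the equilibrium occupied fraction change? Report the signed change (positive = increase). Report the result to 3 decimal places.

-0.134

Observed p* = 182/370 = 0.49189.
Balance c(h−p*) = e gives e = 0.38×(0.73 − 0.49189) = 0.09048.
New p* = 0.73 − e/c = 0.73 − 0.09048/0.24320 = 0.35796.
Δp* = 0.35796 − 0.49189 = -0.13393.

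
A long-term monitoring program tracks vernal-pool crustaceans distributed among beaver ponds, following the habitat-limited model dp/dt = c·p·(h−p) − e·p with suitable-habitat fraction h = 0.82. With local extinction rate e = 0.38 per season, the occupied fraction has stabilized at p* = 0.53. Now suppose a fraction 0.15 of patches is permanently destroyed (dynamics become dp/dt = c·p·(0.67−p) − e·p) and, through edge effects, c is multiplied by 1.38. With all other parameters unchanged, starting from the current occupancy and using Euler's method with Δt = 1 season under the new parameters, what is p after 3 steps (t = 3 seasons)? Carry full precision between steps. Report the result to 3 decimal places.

0.460

Balance c(h−p*) = e gives c = e/(0.82 − 0.53000) = 0.38/0.29000 = 1.31034.
Starting from p₀ = 0.53000; update p ← p + (dp/dt)·Δt with the new parameters.
step 1: Δp = -0.06723, p = 0.46277
step 2: Δp = -0.00244, p = 0.46033
step 3: Δp = -0.00040, p = 0.45993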